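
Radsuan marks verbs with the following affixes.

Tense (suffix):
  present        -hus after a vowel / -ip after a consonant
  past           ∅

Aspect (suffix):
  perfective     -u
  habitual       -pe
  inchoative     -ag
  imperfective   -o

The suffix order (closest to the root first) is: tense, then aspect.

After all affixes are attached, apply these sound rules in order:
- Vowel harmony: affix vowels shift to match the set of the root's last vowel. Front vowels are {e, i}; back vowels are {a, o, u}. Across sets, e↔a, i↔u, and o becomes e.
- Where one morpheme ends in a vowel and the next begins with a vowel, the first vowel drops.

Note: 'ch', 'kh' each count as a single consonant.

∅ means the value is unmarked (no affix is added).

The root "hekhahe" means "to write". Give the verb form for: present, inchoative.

hekhahehiseg

Attach tense present -hus (after vowel 'e') → hekhahehus.
Attach aspect inchoative -ag → hekhahehusag.
Apply vowel harmony: hekhahehusag → hekhahehiseg.
Vowel deletion: no change.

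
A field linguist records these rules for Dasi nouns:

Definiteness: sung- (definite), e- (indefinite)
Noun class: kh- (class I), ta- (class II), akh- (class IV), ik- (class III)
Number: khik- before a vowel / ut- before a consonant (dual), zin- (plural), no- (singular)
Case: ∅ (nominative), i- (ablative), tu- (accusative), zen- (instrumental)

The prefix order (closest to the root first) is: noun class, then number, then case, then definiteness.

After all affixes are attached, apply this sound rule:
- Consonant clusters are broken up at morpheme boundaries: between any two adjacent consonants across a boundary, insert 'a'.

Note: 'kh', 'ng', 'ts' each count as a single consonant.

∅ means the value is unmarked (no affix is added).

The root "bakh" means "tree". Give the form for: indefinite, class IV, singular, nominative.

enoakhabakh

Attach noun class class IV akh- → akhbakh.
Attach number singular no- → noakhbakh.
case = nominative: zero marking, form stays noakhbakh.
Attach definiteness indefinite e- → enoakhbakh.
Apply epenthesis: enoakhbakh → enoakhabakh.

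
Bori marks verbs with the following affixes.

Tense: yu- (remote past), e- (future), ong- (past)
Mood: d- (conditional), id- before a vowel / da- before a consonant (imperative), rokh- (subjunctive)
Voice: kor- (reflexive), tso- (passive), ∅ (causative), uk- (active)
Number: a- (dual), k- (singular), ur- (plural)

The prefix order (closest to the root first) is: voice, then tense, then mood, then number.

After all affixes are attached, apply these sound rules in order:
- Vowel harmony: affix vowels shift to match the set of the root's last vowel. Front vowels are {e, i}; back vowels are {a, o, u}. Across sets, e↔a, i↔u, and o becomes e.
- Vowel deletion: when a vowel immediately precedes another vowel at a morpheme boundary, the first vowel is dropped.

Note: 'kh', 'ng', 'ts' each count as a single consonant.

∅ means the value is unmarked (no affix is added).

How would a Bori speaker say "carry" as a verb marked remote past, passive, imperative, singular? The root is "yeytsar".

Attach voice passive tso- → tsoyeytsar.
Attach tense remote past yu- → yutsoyeytsar.
Attach mood imperative da- (before consonant 'y') → dayutsoyeytsar.
Attach number singular k- → kdayutsoyeytsar.
Vowel harmony: no change.
Vowel deletion: no change.

kdayutsoyeytsar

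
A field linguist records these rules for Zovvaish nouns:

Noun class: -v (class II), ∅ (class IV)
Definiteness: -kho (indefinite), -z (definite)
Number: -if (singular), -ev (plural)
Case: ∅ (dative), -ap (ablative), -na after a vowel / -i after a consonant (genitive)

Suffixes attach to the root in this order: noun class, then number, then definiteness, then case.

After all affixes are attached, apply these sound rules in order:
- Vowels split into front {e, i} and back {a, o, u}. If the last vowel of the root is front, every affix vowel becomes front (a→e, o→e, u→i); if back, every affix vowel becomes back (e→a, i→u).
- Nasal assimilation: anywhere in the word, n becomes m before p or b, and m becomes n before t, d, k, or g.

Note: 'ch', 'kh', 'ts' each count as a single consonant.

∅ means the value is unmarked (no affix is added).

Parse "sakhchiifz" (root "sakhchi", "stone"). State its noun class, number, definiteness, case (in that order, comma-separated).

Segment: sakhchi-if-z.
noun class: ∅ → class IV.
number: -if → singular.
definiteness: -z → definite.
case: ∅ → dative.

class IV, singular, definite, dative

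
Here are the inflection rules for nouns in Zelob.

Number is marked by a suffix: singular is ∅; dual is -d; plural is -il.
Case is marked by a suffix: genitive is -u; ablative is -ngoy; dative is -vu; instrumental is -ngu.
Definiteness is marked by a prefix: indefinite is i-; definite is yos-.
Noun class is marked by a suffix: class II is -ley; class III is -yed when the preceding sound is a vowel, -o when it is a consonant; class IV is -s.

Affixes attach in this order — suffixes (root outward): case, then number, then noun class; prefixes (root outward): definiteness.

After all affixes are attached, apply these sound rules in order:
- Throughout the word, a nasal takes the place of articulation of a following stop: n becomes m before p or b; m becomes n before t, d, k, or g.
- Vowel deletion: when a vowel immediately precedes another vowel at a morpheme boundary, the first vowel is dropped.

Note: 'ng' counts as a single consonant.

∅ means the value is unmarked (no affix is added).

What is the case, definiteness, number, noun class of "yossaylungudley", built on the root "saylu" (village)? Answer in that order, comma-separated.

Segment: yos-saylu-ngu-d-ley.
case: -ngu → instrumental.
definiteness: yos- → definite.
number: -d → dual.
noun class: -ley → class II.

instrumental, definite, dual, class II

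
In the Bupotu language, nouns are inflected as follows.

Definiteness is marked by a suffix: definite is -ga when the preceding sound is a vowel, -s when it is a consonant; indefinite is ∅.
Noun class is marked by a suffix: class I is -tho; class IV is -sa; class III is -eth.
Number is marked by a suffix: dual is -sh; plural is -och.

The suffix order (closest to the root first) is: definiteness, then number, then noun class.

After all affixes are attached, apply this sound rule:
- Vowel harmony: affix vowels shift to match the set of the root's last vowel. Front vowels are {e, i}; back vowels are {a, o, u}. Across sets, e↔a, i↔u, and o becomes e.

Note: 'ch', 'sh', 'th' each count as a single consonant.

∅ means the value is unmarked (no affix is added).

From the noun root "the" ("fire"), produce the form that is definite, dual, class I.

Attach definiteness definite -ga (after vowel 'e') → thega.
Attach number dual -sh → thegash.
Attach noun class class I -tho → thegashtho.
Apply vowel harmony: thegashtho → thegeshthe.

thegeshthe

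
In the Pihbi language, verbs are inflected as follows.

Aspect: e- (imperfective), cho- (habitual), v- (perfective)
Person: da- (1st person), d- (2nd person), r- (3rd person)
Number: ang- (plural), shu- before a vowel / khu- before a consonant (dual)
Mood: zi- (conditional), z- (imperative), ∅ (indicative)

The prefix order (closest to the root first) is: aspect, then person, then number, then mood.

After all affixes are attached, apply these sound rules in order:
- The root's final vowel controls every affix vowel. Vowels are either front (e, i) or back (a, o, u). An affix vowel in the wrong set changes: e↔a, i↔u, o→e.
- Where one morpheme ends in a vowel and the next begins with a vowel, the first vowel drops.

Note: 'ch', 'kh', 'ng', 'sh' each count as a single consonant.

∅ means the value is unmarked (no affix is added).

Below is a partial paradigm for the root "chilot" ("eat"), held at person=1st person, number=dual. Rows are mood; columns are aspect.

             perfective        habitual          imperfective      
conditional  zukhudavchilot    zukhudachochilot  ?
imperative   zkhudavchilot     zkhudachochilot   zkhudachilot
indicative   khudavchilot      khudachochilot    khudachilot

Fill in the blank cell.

zukhudachilot

Attach aspect imperfective e- → echilot.
Attach person 1st person da- → daechilot.
Attach number dual khu- (before consonant 'd') → khudaechilot.
Attach mood conditional zi- → zikhudaechilot.
Apply vowel harmony: zikhudaechilot → zukhudaachilot.
Apply vowel deletion: zukhudaachilot → zukhudachilot.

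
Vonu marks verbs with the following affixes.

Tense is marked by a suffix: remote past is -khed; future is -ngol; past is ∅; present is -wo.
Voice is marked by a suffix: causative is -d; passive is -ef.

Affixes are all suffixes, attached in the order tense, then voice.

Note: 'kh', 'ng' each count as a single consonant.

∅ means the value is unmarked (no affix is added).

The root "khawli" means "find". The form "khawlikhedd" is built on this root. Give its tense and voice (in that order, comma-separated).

Segment: khawli-khed-d.
tense: -khed → remote past.
voice: -d → causative.

remote past, causative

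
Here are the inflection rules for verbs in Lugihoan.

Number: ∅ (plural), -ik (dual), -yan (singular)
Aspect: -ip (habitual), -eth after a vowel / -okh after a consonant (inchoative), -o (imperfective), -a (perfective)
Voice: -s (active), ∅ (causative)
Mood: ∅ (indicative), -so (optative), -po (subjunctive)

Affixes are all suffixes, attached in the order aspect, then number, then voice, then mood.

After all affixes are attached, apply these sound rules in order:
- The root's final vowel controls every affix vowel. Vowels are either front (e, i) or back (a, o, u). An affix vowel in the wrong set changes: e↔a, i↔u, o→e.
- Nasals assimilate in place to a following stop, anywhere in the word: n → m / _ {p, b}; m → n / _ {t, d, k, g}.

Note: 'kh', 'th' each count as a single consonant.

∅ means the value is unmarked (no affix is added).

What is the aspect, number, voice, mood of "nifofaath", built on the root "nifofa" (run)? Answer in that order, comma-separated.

Segment: nifofa-eth.
aspect: -eth/okh → inchoative.
number: ∅ → plural.
voice: ∅ → causative.
mood: ∅ → indicative.

inchoative, plural, causative, indicative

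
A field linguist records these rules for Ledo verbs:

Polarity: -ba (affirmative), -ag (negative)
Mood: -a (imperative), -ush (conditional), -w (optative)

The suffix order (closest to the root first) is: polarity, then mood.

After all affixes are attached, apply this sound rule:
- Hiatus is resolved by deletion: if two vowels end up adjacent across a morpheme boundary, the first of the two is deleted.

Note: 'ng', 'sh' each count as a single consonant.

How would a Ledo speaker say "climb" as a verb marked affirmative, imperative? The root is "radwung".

Attach polarity affirmative -ba → radwungba.
Attach mood imperative -a → radwungbaa.
Apply vowel deletion: radwungbaa → radwungba.

radwungba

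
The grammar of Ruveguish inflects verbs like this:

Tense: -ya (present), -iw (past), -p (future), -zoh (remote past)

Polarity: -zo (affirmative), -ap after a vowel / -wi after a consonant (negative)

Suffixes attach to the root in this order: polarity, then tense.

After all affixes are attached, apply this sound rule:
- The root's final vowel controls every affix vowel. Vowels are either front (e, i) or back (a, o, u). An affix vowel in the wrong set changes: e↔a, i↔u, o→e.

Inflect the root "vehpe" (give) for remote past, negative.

Attach polarity negative -ap (after vowel 'e') → vehpeap.
Attach tense remote past -zoh → vehpeapzoh.
Apply vowel harmony: vehpeapzoh → vehpeepzeh.

vehpeepzeh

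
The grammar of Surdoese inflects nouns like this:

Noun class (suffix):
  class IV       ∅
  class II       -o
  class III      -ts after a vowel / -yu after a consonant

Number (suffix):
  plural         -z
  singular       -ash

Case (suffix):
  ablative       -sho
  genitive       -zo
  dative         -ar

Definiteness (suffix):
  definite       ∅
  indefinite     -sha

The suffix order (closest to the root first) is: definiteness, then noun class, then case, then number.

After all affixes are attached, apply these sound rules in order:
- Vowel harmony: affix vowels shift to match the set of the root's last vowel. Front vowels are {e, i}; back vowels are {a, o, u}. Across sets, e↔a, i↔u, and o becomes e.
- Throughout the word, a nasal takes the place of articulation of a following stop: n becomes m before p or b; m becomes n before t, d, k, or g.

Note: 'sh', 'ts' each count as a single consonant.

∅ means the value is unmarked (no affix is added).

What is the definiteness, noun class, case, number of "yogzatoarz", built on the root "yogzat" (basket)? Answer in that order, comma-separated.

definite, class II, dative, plural

Segment: yogzat-o-ar-z.
definiteness: ∅ → definite.
noun class: -o → class II.
case: -ar → dative.
number: -z → plural.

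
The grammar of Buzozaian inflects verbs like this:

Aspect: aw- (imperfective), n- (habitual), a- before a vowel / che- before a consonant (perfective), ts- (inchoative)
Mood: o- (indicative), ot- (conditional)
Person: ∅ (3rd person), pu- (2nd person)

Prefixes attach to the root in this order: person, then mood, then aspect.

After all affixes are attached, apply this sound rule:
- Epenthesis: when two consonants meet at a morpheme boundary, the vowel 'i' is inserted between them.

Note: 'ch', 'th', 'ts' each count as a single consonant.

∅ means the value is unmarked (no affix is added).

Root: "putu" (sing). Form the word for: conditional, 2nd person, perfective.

Attach person 2nd person pu- → puputu.
Attach mood conditional ot- → otpuputu.
Attach aspect perfective a- (before vowel 'o') → aotpuputu.
Apply epenthesis: aotpuputu → aotipuputu.

aotipuputu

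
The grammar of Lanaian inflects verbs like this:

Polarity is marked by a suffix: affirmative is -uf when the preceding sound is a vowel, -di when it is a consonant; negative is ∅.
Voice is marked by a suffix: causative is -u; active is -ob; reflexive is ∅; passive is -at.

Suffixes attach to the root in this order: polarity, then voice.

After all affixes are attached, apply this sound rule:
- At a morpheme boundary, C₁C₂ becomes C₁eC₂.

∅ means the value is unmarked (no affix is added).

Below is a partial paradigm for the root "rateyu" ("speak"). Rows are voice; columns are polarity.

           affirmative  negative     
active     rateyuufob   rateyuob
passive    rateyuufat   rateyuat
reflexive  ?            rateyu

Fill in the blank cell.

Attach polarity affirmative -uf (after vowel 'u') → rateyuuf.
voice = reflexive: zero marking, form stays rateyuuf.
Epenthesis: no change.

rateyuuf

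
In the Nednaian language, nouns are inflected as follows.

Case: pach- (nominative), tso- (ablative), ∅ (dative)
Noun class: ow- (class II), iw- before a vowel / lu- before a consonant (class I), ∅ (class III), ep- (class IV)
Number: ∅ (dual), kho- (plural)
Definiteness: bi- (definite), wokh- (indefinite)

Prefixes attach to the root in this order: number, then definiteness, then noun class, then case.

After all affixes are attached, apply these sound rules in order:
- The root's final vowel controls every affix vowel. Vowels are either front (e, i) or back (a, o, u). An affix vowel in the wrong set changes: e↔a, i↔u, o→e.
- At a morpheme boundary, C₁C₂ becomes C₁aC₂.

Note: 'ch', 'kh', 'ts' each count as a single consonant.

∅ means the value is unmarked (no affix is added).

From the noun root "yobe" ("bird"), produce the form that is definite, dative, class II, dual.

number = dual: zero marking, form stays yobe.
Attach definiteness definite bi- → biyobe.
Attach noun class class II ow- → owbiyobe.
case = dative: zero marking, form stays owbiyobe.
Apply vowel harmony: owbiyobe → ewbiyobe.
Apply epenthesis: ewbiyobe → ewabiyobe.

ewabiyobe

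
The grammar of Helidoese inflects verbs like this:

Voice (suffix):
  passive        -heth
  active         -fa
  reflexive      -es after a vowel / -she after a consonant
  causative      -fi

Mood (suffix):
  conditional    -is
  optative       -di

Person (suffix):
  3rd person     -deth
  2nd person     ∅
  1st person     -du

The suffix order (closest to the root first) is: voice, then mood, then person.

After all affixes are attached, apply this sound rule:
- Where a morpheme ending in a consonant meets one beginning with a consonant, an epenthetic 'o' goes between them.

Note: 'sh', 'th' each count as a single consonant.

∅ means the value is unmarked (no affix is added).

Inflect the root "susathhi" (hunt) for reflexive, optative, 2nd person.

susathhiesodi

Attach voice reflexive -es (after vowel 'i') → susathhies.
Attach mood optative -di → susathhiesdi.
person = 2nd person: zero marking, form stays susathhiesdi.
Apply epenthesis: susathhiesdi → susathhiesodi.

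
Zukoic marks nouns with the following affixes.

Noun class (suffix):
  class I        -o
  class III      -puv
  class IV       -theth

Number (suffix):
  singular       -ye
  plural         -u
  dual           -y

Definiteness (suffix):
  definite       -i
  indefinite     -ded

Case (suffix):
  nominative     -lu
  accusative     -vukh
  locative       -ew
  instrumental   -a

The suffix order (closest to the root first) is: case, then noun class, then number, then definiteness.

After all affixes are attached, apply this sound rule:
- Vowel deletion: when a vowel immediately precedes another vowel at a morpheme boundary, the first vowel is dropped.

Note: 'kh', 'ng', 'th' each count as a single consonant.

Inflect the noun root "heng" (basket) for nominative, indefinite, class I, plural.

Attach case nominative -lu → henglu.
Attach noun class class I -o → hengluo.
Attach number plural -u → hengluou.
Attach definiteness indefinite -ded → hengluouded.
Apply vowel deletion: hengluouded → hengluded.

hengluded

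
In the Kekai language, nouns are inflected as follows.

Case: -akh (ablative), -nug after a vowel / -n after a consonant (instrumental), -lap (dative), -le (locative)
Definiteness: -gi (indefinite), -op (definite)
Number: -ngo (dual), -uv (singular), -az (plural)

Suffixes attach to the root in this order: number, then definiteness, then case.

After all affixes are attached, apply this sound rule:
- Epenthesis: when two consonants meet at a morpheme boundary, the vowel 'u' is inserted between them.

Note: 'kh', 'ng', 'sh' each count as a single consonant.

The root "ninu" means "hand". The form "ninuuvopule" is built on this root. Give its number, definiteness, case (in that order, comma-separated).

singular, definite, locative

Segment: ninu-uv-op-le.
number: -uv → singular.
definiteness: -op → definite.
case: -le → locative.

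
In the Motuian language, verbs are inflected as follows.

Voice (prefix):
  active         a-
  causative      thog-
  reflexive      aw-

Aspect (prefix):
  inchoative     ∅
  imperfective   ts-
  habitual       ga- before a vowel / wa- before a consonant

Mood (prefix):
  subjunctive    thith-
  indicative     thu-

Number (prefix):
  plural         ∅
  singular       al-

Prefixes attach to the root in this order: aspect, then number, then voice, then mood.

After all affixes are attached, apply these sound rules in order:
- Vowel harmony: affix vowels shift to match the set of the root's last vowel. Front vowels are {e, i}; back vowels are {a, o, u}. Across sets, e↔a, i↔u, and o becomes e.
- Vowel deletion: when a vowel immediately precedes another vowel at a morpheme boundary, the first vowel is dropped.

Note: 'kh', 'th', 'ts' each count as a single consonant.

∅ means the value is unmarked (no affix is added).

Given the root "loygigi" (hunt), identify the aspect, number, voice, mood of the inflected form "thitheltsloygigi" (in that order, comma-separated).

imperfective, singular, active, subjunctive

Segment: thith-a-al-ts-loygigi.
aspect: ts- → imperfective.
number: al- → singular.
voice: a- → active.
mood: thith- → subjunctive.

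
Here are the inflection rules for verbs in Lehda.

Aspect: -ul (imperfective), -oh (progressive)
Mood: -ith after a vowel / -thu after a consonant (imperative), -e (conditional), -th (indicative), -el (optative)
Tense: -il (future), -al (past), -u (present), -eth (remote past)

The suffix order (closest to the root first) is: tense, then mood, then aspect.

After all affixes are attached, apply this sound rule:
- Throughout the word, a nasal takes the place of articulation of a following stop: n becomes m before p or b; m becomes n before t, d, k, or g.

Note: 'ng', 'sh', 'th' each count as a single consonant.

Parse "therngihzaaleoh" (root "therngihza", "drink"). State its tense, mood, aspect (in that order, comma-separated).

Segment: therngihza-al-e-oh.
tense: -al → past.
mood: -e → conditional.
aspect: -oh → progressive.

past, conditional, progressive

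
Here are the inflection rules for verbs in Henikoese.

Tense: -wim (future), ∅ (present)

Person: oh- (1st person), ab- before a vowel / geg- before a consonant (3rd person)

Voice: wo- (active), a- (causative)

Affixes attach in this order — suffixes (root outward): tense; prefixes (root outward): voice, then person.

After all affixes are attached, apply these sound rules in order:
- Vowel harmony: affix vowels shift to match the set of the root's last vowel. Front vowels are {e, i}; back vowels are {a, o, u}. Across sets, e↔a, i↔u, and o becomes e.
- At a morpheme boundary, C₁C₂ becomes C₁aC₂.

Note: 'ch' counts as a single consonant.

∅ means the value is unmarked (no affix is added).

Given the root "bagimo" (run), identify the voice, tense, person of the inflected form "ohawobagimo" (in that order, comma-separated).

active, present, 1st person

Segment: oh-wo-bagimo.
voice: wo- → active.
tense: ∅ → present.
person: oh- → 1st person.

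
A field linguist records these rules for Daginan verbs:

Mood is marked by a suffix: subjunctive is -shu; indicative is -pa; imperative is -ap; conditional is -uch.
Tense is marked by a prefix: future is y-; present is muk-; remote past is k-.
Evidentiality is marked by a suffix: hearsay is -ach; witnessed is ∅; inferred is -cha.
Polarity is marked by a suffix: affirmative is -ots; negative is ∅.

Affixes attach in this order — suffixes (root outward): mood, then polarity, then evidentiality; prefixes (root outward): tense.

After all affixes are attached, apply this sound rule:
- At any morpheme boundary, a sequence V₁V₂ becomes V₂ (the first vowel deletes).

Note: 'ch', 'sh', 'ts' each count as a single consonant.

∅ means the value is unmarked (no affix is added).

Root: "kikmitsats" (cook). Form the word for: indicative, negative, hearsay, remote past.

Attach tense remote past k- → kkikmitsats.
Attach mood indicative -pa → kkikmitsatspa.
polarity = negative: zero marking, form stays kkikmitsatspa.
Attach evidentiality hearsay -ach → kkikmitsatspaach.
Apply vowel deletion: kkikmitsatspaach → kkikmitsatspach.

kkikmitsatspach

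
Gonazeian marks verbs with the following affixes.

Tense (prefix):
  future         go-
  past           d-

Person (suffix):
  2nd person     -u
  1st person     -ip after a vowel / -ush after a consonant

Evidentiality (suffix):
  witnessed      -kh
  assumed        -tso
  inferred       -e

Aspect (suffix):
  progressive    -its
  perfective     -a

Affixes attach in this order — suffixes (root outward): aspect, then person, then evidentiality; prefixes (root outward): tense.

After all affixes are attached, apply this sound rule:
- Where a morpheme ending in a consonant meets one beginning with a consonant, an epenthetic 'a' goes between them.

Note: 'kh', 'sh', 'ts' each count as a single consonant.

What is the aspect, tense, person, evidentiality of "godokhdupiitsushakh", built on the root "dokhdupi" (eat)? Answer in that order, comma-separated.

Segment: go-dokhdupi-its-ush-kh.
aspect: -its → progressive.
tense: go- → future.
person: -ip/ush → 1st person.
evidentiality: -kh → witnessed.

progressive, future, 1st person, witnessed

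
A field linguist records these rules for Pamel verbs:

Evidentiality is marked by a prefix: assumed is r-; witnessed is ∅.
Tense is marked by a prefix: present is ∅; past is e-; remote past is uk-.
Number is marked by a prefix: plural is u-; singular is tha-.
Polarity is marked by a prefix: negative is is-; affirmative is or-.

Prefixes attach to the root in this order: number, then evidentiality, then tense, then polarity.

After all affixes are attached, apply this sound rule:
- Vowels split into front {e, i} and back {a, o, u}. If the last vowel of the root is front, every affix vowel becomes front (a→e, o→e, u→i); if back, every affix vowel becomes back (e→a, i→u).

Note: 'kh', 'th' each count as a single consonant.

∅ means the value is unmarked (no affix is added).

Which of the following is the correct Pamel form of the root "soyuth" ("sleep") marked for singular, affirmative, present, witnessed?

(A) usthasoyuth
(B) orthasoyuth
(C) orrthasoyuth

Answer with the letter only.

Attach number singular tha- → thasoyuth.
evidentiality = witnessed: zero marking, form stays thasoyuth.
tense = present: zero marking, form stays thasoyuth.
Attach polarity affirmative or- → orthasoyuth.
Vowel harmony: no change.
So the correct form is orthasoyuth, option (B).
(C) orrthasoyuth is wrong: it uses assumed instead of witnessed for evidentiality.
(A) usthasoyuth is wrong: it uses negative instead of affirmative for polarity.

B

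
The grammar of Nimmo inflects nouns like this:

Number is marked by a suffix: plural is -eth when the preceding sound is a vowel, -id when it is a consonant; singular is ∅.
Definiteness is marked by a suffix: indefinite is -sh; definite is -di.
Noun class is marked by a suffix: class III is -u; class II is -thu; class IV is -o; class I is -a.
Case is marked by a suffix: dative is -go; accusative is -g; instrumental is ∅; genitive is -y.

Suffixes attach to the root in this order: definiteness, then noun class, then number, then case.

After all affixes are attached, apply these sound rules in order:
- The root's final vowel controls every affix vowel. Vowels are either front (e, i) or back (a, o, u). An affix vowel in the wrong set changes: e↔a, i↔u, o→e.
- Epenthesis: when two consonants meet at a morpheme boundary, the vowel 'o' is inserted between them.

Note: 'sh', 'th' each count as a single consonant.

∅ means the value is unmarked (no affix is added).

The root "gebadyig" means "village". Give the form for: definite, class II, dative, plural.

gebadyigodithiethoge

Attach definiteness definite -di → gebadyigdi.
Attach noun class class II -thu → gebadyigdithu.
Attach number plural -eth (after vowel 'u') → gebadyigdithueth.
Attach case dative -go → gebadyigdithuethgo.
Apply vowel harmony: gebadyigdithuethgo → gebadyigdithiethge.
Apply epenthesis: gebadyigdithiethge → gebadyigodithiethoge.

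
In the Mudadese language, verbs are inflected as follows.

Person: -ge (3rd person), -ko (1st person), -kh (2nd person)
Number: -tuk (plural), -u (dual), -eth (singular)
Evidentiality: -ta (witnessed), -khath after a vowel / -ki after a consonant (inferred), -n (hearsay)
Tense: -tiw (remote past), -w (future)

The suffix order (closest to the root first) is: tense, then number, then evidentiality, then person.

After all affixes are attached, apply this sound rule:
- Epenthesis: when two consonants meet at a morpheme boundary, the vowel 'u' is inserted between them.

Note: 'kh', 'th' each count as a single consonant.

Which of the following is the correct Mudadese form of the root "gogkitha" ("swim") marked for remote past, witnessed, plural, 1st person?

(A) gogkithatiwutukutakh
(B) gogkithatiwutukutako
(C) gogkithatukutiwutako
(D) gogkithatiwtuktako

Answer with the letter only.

B

Attach tense remote past -tiw → gogkithatiw.
Attach number plural -tuk → gogkithatiwtuk.
Attach evidentiality witnessed -ta → gogkithatiwtukta.
Attach person 1st person -ko → gogkithatiwtuktako.
Apply epenthesis: gogkithatiwtuktako → gogkithatiwutukutako.
So the correct form is gogkithatiwutukutako, option (B).
(A) gogkithatiwutukutakh is wrong: it uses 2nd person instead of 1st person for person.
(C) gogkithatukutiwutako is wrong: it has the affixes in the wrong order.
(D) gogkithatiwtuktako is wrong: it fails to apply the sound rule(s).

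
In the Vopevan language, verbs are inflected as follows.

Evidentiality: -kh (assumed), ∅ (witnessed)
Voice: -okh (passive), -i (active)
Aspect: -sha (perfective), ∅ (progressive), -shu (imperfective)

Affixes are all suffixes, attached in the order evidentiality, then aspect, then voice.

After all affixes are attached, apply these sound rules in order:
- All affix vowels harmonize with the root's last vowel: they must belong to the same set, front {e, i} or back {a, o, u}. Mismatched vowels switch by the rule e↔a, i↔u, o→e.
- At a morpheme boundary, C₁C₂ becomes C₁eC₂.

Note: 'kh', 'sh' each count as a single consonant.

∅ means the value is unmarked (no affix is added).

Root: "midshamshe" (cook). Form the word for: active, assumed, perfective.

midshamshekheshei

Attach evidentiality assumed -kh → midshamshekh.
Attach aspect perfective -sha → midshamshekhsha.
Attach voice active -i → midshamshekhshai.
Apply vowel harmony: midshamshekhshai → midshamshekhshei.
Apply epenthesis: midshamshekhshei → midshamshekheshei.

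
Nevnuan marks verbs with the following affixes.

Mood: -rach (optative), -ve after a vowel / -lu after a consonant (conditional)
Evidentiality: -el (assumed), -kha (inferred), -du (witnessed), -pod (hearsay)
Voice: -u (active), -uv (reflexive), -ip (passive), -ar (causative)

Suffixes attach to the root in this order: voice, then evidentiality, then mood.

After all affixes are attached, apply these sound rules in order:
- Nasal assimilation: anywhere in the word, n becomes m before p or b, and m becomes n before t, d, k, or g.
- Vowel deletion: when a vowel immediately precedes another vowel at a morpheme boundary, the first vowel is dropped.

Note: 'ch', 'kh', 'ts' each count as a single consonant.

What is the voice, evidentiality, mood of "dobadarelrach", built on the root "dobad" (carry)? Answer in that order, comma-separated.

Segment: dobad-ar-el-rach.
voice: -ar → causative.
evidentiality: -el → assumed.
mood: -rach → optative.

causative, assumed, optative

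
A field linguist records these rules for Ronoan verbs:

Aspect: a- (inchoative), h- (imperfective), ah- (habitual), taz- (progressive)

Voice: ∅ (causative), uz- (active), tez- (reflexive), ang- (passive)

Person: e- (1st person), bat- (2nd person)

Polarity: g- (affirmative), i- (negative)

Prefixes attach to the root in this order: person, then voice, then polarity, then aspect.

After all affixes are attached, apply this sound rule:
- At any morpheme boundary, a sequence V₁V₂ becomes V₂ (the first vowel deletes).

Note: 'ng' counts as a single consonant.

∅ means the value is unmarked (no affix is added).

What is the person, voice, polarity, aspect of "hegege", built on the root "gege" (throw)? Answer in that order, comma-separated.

1st person, causative, negative, imperfective

Segment: h-i-e-gege.
person: e- → 1st person.
voice: ∅ → causative.
polarity: i- → negative.
aspect: h- → imperfective.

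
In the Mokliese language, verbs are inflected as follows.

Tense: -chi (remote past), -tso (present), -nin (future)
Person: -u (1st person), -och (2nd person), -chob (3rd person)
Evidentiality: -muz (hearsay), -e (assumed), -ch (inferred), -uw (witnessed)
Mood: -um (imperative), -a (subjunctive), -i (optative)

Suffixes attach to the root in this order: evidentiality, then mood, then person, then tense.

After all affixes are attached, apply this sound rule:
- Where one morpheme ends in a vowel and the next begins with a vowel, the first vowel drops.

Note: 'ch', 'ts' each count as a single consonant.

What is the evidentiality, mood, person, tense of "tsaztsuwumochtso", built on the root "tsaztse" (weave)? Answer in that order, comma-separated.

Segment: tsaztse-uw-um-och-tso.
evidentiality: -uw → witnessed.
mood: -um → imperative.
person: -och → 2nd person.
tense: -tso → present.

witnessed, imperative, 2nd person, present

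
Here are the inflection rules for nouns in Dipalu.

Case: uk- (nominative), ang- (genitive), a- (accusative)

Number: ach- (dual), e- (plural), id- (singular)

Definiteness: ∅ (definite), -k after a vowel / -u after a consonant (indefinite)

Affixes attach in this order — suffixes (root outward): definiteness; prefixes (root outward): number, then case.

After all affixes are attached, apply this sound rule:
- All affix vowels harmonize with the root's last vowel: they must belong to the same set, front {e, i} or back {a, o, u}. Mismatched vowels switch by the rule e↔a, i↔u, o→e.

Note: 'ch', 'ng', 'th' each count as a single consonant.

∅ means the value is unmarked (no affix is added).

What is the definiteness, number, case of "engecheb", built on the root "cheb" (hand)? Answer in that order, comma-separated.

Segment: ang-e-cheb.
definiteness: ∅ → definite.
number: e- → plural.
case: ang- → genitive.

definite, plural, genitive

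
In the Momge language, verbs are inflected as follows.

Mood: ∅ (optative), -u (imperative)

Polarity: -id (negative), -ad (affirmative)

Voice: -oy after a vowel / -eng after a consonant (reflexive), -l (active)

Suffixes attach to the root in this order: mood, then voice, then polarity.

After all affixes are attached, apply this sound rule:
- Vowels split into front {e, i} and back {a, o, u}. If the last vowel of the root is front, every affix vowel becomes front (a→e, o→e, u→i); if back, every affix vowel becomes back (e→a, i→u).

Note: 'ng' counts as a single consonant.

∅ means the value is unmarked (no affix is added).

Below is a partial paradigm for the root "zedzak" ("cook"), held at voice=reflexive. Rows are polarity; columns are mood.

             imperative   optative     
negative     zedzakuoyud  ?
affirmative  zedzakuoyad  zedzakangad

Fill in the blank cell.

zedzakangud

mood = optative: zero marking, form stays zedzak.
Attach voice reflexive -eng (after consonant 'k') → zedzakeng.
Attach polarity negative -id → zedzakengid.
Apply vowel harmony: zedzakengid → zedzakangud.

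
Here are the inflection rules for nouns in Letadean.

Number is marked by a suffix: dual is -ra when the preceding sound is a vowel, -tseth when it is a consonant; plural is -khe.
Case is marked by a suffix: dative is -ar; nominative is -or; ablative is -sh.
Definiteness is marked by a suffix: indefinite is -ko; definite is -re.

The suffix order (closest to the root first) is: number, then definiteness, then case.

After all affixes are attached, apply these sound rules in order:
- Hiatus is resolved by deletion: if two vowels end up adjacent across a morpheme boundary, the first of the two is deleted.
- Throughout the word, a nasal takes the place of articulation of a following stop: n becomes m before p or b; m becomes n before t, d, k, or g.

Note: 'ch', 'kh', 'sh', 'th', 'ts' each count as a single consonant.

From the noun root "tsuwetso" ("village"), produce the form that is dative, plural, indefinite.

tsuwetsokhekar

Attach number plural -khe → tsuwetsokhe.
Attach definiteness indefinite -ko → tsuwetsokheko.
Attach case dative -ar → tsuwetsokhekoar.
Apply vowel deletion: tsuwetsokhekoar → tsuwetsokhekar.
Nasal assimilation: no change.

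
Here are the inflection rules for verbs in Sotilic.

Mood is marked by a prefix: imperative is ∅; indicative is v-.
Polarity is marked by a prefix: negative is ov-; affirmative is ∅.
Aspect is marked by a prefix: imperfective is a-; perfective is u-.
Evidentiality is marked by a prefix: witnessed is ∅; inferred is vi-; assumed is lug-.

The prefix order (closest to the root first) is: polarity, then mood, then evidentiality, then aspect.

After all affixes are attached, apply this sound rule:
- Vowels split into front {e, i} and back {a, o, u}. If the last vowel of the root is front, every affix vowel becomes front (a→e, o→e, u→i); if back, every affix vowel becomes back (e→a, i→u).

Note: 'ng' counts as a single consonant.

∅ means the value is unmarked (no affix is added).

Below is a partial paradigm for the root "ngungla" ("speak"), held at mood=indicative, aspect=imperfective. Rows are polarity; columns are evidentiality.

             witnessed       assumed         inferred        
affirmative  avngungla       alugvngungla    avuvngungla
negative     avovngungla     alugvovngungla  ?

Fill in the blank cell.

Attach polarity negative ov- → ovngungla.
Attach mood indicative v- → vovngungla.
Attach evidentiality inferred vi- → vivovngungla.
Attach aspect imperfective a- → avivovngungla.
Apply vowel harmony: avivovngungla → avuvovngungla.

avuvovngungla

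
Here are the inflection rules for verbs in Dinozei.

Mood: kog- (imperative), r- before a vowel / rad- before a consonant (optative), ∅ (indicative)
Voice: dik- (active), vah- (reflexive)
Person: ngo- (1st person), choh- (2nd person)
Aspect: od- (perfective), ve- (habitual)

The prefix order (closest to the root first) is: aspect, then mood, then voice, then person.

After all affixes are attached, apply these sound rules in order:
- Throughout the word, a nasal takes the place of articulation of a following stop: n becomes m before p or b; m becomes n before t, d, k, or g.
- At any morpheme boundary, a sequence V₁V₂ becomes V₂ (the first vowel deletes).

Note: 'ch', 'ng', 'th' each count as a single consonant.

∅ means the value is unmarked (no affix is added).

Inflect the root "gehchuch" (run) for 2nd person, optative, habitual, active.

chohdikradvegehchuch

Attach aspect habitual ve- → vegehchuch.
Attach mood optative rad- (before consonant 'v') → radvegehchuch.
Attach voice active dik- → dikradvegehchuch.
Attach person 2nd person choh- → chohdikradvegehchuch.
Nasal assimilation: no change.
Vowel deletion: no change.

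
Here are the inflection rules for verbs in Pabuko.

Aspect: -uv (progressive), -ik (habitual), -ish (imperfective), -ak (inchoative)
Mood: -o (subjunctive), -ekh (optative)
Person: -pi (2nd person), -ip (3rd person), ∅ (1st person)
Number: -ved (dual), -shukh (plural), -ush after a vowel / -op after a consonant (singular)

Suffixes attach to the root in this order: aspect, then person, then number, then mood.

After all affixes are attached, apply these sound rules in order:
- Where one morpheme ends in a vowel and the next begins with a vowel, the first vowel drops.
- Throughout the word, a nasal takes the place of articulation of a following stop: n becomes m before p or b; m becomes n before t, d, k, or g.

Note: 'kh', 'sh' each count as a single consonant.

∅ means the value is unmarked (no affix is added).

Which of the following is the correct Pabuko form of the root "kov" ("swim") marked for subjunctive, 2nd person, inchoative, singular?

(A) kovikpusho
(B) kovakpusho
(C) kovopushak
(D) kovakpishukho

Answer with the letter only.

B

Attach aspect inchoative -ak → kovak.
Attach person 2nd person -pi → kovakpi.
Attach number singular -ush (after vowel 'i') → kovakpiush.
Attach mood subjunctive -o → kovakpiusho.
Apply vowel deletion: kovakpiusho → kovakpusho.
Nasal assimilation: no change.
So the correct form is kovakpusho, option (B).
(A) kovikpusho is wrong: it uses habitual instead of inchoative for aspect.
(D) kovakpishukho is wrong: it uses plural instead of singular for number.
(C) kovopushak is wrong: it has the affixes in the wrong order.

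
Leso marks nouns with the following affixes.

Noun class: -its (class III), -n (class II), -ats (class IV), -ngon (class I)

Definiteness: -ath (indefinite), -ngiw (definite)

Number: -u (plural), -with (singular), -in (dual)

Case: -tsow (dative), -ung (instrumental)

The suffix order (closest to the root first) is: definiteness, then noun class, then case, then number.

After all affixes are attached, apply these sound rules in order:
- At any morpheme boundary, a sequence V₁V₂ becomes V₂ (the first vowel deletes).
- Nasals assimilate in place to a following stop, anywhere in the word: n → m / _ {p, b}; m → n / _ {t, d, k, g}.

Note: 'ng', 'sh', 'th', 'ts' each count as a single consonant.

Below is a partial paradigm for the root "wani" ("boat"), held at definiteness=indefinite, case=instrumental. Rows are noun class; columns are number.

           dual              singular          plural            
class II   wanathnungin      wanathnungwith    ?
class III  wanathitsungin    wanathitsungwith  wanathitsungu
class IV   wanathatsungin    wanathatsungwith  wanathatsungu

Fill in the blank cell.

wanathnungu

Attach definiteness indefinite -ath → waniath.
Attach noun class class II -n → waniathn.
Attach case instrumental -ung → waniathnung.
Attach number plural -u → waniathnungu.
Apply vowel deletion: waniathnungu → wanathnungu.
Nasal assimilation: no change.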